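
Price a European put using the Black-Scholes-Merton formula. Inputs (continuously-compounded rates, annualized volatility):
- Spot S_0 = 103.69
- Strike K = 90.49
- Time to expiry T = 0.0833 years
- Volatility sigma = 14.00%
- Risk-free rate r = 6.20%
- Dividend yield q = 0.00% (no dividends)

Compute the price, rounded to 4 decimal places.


Answer: Price = 0.0002

Derivation:
d1 = (ln(S/K) + (r - q + 0.5*sigma^2) * T) / (sigma * sqrt(T)) = 3.51793646
d2 = d1 - sigma * sqrt(T) = 3.47753002
exp(-rT) = 0.99484871; exp(-qT) = 1.00000000
P = K * exp(-rT) * N(-d2) - S_0 * exp(-qT) * N(-d1)
N(-d1) = 0.00021746; N(-d2) = 0.00025303
P = 90.4900 * 0.99484871 * 0.00025303 - 103.6900 * 1.00000000 * 0.00021746 = 0.0002


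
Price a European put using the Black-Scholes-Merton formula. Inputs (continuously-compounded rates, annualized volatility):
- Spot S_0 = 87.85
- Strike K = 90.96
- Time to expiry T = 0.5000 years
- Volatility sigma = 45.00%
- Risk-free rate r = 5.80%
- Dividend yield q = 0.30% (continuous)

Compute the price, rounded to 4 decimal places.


d1 = (ln(S/K) + (r - q + 0.5*sigma^2) * T) / (sigma * sqrt(T)) = 0.13619180
d2 = d1 - sigma * sqrt(T) = -0.18200625
exp(-rT) = 0.97141646; exp(-qT) = 0.99850112
P = K * exp(-rT) * N(-d2) - S_0 * exp(-qT) * N(-d1)
N(-d1) = 0.44583483; N(-d2) = 0.57221109
P = 90.9600 * 0.97141646 * 0.57221109 - 87.8500 * 0.99850112 * 0.44583483 = 11.4527

Answer: Price = 11.4527


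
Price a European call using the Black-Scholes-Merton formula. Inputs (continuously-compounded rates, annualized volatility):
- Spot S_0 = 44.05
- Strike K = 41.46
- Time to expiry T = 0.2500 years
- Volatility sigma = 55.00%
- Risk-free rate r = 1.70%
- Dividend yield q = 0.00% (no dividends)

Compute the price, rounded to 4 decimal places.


Answer: Price = 6.1774

Derivation:
d1 = (ln(S/K) + (r - q + 0.5*sigma^2) * T) / (sigma * sqrt(T)) = 0.37330453
d2 = d1 - sigma * sqrt(T) = 0.09830453
exp(-rT) = 0.99575902; exp(-qT) = 1.00000000
C = S_0 * exp(-qT) * N(d1) - K * exp(-rT) * N(d2)
N(d1) = 0.64553910; N(d2) = 0.53915476
C = 44.0500 * 1.00000000 * 0.64553910 - 41.4600 * 0.99575902 * 0.53915476 = 6.1774


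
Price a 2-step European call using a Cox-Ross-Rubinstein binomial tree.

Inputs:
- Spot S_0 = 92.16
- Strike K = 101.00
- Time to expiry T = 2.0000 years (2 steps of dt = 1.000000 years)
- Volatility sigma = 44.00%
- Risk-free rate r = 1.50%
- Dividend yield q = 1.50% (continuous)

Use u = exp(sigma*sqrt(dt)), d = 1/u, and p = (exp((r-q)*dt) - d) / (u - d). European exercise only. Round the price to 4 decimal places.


Answer: Price = V(0,0) = 18.0481

Derivation:
dt = T/N = 1.000000
u = exp(sigma*sqrt(dt)) = 1.552707; d = 1/u = 0.644036
p = (exp((r-q)*dt) - d) / (u - d) = 0.391741
Discount per step: exp(-r*dt) = 0.985112
Stock lattice S(k, i) with i counting down-moves:
  k=0: S(0,0) = 92.1600
  k=1: S(1,0) = 143.0975; S(1,1) = 59.3544
  k=2: S(2,0) = 222.1885; S(2,1) = 92.1600; S(2,2) = 38.2264
Terminal payoffs V(N, i) = max(S_T - K, 0):
  V(2,0) = 121.188517; V(2,1) = 0.000000; V(2,2) = 0.000000
Backward induction: V(k, i) = exp(-r*dt) * [p * V(k+1, i) + (1-p) * V(k+1, i+1)].
  V(1,0) = exp(-r*dt) * [p*121.188517 + (1-p)*0.000000] = 46.767704
  V(1,1) = exp(-r*dt) * [p*0.000000 + (1-p)*0.000000] = 0.000000
  V(0,0) = exp(-r*dt) * [p*46.767704 + (1-p)*0.000000] = 18.048064


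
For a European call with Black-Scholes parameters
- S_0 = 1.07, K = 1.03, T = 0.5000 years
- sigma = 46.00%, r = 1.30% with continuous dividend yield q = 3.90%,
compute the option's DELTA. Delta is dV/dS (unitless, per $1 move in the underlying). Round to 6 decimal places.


Answer: Delta = 0.583272

Derivation:
d1 = 0.2398009574; d2 = -0.0854681619
phi(d1) = 0.3876351244; exp(-qT) = 0.9806888952; exp(-rT) = 0.9935210793
N(d1) = 0.5947577176
Delta = exp(-qT) * N(d1) = 0.9806888952 * 0.5947577176 = 0.583272


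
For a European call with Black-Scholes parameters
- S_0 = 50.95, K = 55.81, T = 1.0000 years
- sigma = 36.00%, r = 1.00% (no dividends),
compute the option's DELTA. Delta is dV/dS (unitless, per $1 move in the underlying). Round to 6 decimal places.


d1 = -0.0453008476; d2 = -0.4053008476
phi(d1) = 0.3985331423; exp(-qT) = 1.0000000000; exp(-rT) = 0.9900498337
N(d1) = 0.4819337559
Delta = exp(-qT) * N(d1) = 1.0000000000 * 0.4819337559 = 0.481934

Answer: Delta = 0.481934


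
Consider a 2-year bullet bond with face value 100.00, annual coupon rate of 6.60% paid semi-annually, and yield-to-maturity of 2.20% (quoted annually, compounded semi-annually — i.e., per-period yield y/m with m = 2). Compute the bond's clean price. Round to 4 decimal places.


Coupon per period c = face * coupon_rate / m = 3.300000
Periods per year m = 2; per-period yield y/m = 0.011000
Number of cashflows N = 4
Cashflows (t years, CF_t, discount factor 1/(1+y/m)^(m*t), PV):
  t = 0.5000: CF_t = 3.300000, DF = 0.989120, PV = 3.264095
  t = 1.0000: CF_t = 3.300000, DF = 0.978358, PV = 3.228581
  t = 1.5000: CF_t = 3.300000, DF = 0.967713, PV = 3.193453
  t = 2.0000: CF_t = 103.300000, DF = 0.957184, PV = 98.877095
Price P = sum_t PV_t = 108.563223

Answer: Price = 108.5632


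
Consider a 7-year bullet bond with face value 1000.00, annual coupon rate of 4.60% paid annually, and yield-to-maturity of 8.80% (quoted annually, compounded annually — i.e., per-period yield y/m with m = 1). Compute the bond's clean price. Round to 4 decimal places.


Coupon per period c = face * coupon_rate / m = 46.000000
Periods per year m = 1; per-period yield y/m = 0.088000
Number of cashflows N = 7
Cashflows (t years, CF_t, discount factor 1/(1+y/m)^(m*t), PV):
  t = 1.0000: CF_t = 46.000000, DF = 0.919118, PV = 42.279412
  t = 2.0000: CF_t = 46.000000, DF = 0.844777, PV = 38.859753
  t = 3.0000: CF_t = 46.000000, DF = 0.776450, PV = 35.716685
  t = 4.0000: CF_t = 46.000000, DF = 0.713649, PV = 32.827836
  t = 5.0000: CF_t = 46.000000, DF = 0.655927, PV = 30.172643
  t = 6.0000: CF_t = 46.000000, DF = 0.602874, PV = 27.732209
  t = 7.0000: CF_t = 1046.000000, DF = 0.554112, PV = 579.601388
Price P = sum_t PV_t = 787.189926

Answer: Price = 787.1899


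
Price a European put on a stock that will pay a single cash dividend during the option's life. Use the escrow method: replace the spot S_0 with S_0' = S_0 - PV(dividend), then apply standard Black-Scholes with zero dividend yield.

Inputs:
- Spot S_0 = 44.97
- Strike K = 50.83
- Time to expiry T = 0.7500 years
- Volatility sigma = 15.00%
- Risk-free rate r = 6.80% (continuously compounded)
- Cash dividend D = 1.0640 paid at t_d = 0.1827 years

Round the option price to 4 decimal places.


PV(D) = D * exp(-r * t_d) = 1.0640 * 0.98765325 = 1.05086306
S_0' = S_0 - PV(D) = 44.9700 - 1.05086306 = 43.91913694
d1 = (ln(S_0'/K) + (r + sigma^2/2)*T) / (sigma*sqrt(T)) = -0.66740987
d2 = d1 - sigma*sqrt(T) = -0.79731368
exp(-rT) = 0.95027867
N(-d1) = 0.74774482; N(-d2) = 0.78736556
P = K * exp(-rT) * N(-d2) - S_0' * N(-d1) = 50.8300 * 0.95027867 * 0.78736556 - 43.91913694 * 0.74774482 = 5.1915

Answer: Price = 5.1915


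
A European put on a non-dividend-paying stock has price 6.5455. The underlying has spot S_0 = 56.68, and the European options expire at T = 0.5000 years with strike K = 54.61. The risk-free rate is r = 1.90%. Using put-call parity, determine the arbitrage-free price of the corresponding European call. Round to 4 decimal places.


Answer: Call price = 9.1318

Derivation:
Put-call parity: C - P = S_0 * exp(-qT) - K * exp(-rT).
S_0 * exp(-qT) = 56.6800 * 1.00000000 = 56.68000000
K * exp(-rT) = 54.6100 * 0.99054498 = 54.09366149
C = P + S*exp(-qT) - K*exp(-rT)
C = 6.5455 + 56.68000000 - 54.09366149 = 9.1318


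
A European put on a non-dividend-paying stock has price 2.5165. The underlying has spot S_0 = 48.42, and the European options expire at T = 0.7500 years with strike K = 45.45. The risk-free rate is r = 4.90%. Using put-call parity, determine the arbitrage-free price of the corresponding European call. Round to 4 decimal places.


Put-call parity: C - P = S_0 * exp(-qT) - K * exp(-rT).
S_0 * exp(-qT) = 48.4200 * 1.00000000 = 48.42000000
K * exp(-rT) = 45.4500 * 0.96391708 = 43.81003149
C = P + S*exp(-qT) - K*exp(-rT)
C = 2.5165 + 48.42000000 - 43.81003149 = 7.1265

Answer: Call price = 7.1265


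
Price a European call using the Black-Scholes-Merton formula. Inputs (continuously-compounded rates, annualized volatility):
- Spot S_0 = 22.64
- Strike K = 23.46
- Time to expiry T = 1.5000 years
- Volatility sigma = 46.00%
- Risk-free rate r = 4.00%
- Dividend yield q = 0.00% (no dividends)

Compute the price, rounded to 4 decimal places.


d1 = (ln(S/K) + (r - q + 0.5*sigma^2) * T) / (sigma * sqrt(T)) = 0.32503914
d2 = d1 - sigma * sqrt(T) = -0.23834350
exp(-rT) = 0.94176453; exp(-qT) = 1.00000000
C = S_0 * exp(-qT) * N(d1) - K * exp(-rT) * N(d2)
N(d1) = 0.62742428; N(d2) = 0.40580734
C = 22.6400 * 1.00000000 * 0.62742428 - 23.4600 * 0.94176453 * 0.40580734 = 5.2391

Answer: Price = 5.2391


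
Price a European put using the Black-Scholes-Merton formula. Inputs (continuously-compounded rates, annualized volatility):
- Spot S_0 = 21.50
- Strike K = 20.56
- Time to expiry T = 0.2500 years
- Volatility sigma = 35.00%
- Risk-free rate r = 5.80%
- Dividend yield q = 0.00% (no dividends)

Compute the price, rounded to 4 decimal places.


d1 = (ln(S/K) + (r - q + 0.5*sigma^2) * T) / (sigma * sqrt(T)) = 0.42581711
d2 = d1 - sigma * sqrt(T) = 0.25081711
exp(-rT) = 0.98560462; exp(-qT) = 1.00000000
P = K * exp(-rT) * N(-d2) - S_0 * exp(-qT) * N(-d1)
N(-d1) = 0.33512056; N(-d2) = 0.40097776
P = 20.5600 * 0.98560462 * 0.40097776 - 21.5000 * 1.00000000 * 0.33512056 = 0.9203

Answer: Price = 0.9203


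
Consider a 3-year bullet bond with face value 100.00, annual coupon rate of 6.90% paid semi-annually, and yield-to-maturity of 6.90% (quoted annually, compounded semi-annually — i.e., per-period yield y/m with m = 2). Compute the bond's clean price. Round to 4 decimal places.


Answer: Price = 100.0000

Derivation:
Coupon per period c = face * coupon_rate / m = 3.450000
Periods per year m = 2; per-period yield y/m = 0.034500
Number of cashflows N = 6
Cashflows (t years, CF_t, discount factor 1/(1+y/m)^(m*t), PV):
  t = 0.5000: CF_t = 3.450000, DF = 0.966651, PV = 3.334944
  t = 1.0000: CF_t = 3.450000, DF = 0.934413, PV = 3.223726
  t = 1.5000: CF_t = 3.450000, DF = 0.903251, PV = 3.116216
  t = 2.0000: CF_t = 3.450000, DF = 0.873128, PV = 3.012292
  t = 2.5000: CF_t = 3.450000, DF = 0.844010, PV = 2.911834
  t = 3.0000: CF_t = 103.450000, DF = 0.815863, PV = 84.400987
Price P = sum_t PV_t = 100.000000


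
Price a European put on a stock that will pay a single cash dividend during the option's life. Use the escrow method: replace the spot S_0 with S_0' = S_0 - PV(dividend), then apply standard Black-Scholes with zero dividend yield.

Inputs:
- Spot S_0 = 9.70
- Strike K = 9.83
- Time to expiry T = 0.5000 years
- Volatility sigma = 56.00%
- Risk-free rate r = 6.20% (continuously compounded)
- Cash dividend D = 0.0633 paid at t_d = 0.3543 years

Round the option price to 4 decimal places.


PV(D) = D * exp(-r * t_d) = 0.0633 * 0.97827291 = 0.06192468
S_0' = S_0 - PV(D) = 9.7000 - 0.06192468 = 9.63807532
d1 = (ln(S_0'/K) + (r + sigma^2/2)*T) / (sigma*sqrt(T)) = 0.22648251
d2 = d1 - sigma*sqrt(T) = -0.16949728
exp(-rT) = 0.96947557
N(-d1) = 0.41041308; N(-d2) = 0.56729725
P = K * exp(-rT) * N(-d2) - S_0' * N(-d1) = 9.8300 * 0.96947557 * 0.56729725 - 9.63807532 * 0.41041308 = 1.4507

Answer: Price = 1.4507


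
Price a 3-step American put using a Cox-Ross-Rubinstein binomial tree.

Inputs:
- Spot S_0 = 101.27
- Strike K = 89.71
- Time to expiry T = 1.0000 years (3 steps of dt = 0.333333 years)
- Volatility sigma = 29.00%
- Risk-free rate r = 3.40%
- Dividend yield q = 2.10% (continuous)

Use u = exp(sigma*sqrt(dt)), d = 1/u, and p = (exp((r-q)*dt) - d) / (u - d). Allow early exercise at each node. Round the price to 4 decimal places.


Answer: Price = V(0,0) = 5.7508

Derivation:
dt = T/N = 0.333333
u = exp(sigma*sqrt(dt)) = 1.182264; d = 1/u = 0.845834
p = (exp((r-q)*dt) - d) / (u - d) = 0.471148
Discount per step: exp(-r*dt) = 0.988731
Stock lattice S(k, i) with i counting down-moves:
  k=0: S(0,0) = 101.2700
  k=1: S(1,0) = 119.7279; S(1,1) = 85.6577
  k=2: S(2,0) = 141.5501; S(2,1) = 101.2700; S(2,2) = 72.4522
  k=3: S(3,0) = 167.3496; S(3,1) = 119.7279; S(3,2) = 85.6577; S(3,3) = 61.2826
Terminal payoffs V(N, i) = max(K - S_T, 0):
  V(3,0) = 0.000000; V(3,1) = 0.000000; V(3,2) = 4.052341; V(3,3) = 28.427429
Backward induction: V(k, i) = exp(-r*dt) * [p * V(k+1, i) + (1-p) * V(k+1, i+1)]; then take max(V_cont, immediate exercise) for American.
  V(2,0) = exp(-r*dt) * [p*0.000000 + (1-p)*0.000000] = 0.000000; exercise = 0.000000; V(2,0) = max -> 0.000000
  V(2,1) = exp(-r*dt) * [p*0.000000 + (1-p)*4.052341] = 2.118938; exercise = 0.000000; V(2,1) = max -> 2.118938
  V(2,2) = exp(-r*dt) * [p*4.052341 + (1-p)*28.427429] = 16.752219; exercise = 17.257798; V(2,2) = max -> 17.257798
  V(1,0) = exp(-r*dt) * [p*0.000000 + (1-p)*2.118938] = 1.107976; exercise = 0.000000; V(1,0) = max -> 1.107976
  V(1,1) = exp(-r*dt) * [p*2.118938 + (1-p)*17.257798] = 10.011052; exercise = 4.052341; V(1,1) = max -> 10.011052
  V(0,0) = exp(-r*dt) * [p*1.107976 + (1-p)*10.011052] = 5.750839; exercise = 0.000000; V(0,0) = max -> 5.750839


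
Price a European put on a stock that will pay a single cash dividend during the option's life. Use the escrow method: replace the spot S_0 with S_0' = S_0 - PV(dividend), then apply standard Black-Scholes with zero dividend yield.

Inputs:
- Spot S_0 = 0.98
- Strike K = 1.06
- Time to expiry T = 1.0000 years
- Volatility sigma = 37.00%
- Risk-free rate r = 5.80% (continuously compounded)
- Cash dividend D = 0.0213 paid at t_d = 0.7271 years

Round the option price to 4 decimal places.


Answer: Price = 0.1651

Derivation:
PV(D) = D * exp(-r * t_d) = 0.0213 * 0.95870506 = 0.02042042
S_0' = S_0 - PV(D) = 0.9800 - 0.02042042 = 0.95957958
d1 = (ln(S_0'/K) + (r + sigma^2/2)*T) / (sigma*sqrt(T)) = 0.07275964
d2 = d1 - sigma*sqrt(T) = -0.29724036
exp(-rT) = 0.94364995
N(-d1) = 0.47099869; N(-d2) = 0.61685850
P = K * exp(-rT) * N(-d2) - S_0' * N(-d1) = 1.0600 * 0.94364995 * 0.61685850 - 0.95957958 * 0.47099869 = 0.1651


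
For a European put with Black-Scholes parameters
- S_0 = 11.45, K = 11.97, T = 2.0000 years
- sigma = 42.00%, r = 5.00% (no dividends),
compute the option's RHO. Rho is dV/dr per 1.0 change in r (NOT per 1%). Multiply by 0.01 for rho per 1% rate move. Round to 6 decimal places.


Answer: Rho = -12.576608

Derivation:
d1 = 0.3905691013; d2 = -0.2034005949
phi(d1) = 0.3696455725; exp(-qT) = 1.0000000000; exp(-rT) = 0.9048374180
N(-d2) = 0.5805890326
Rho = -K*T*exp(-rT)*N(-d2) = -11.9700 * 2.0000 * 0.9048374180 * 0.5805890326 = -12.576608


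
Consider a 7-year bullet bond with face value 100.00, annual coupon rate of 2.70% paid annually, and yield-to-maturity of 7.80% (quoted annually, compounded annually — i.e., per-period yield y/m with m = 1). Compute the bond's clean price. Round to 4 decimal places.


Coupon per period c = face * coupon_rate / m = 2.700000
Periods per year m = 1; per-period yield y/m = 0.078000
Number of cashflows N = 7
Cashflows (t years, CF_t, discount factor 1/(1+y/m)^(m*t), PV):
  t = 1.0000: CF_t = 2.700000, DF = 0.927644, PV = 2.504638
  t = 2.0000: CF_t = 2.700000, DF = 0.860523, PV = 2.323412
  t = 3.0000: CF_t = 2.700000, DF = 0.798259, PV = 2.155299
  t = 4.0000: CF_t = 2.700000, DF = 0.740500, PV = 1.999350
  t = 5.0000: CF_t = 2.700000, DF = 0.686920, PV = 1.854684
  t = 6.0000: CF_t = 2.700000, DF = 0.637217, PV = 1.720486
  t = 7.0000: CF_t = 102.700000, DF = 0.591111, PV = 60.707048
Price P = sum_t PV_t = 73.264917

Answer: Price = 73.2649


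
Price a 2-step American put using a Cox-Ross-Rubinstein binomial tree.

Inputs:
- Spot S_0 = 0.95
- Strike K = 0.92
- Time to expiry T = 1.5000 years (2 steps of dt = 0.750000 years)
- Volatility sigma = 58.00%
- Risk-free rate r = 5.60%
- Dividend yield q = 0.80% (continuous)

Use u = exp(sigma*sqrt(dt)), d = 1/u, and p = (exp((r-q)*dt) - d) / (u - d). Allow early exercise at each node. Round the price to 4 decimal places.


Answer: Price = V(0,0) = 0.1946

Derivation:
dt = T/N = 0.750000
u = exp(sigma*sqrt(dt)) = 1.652509; d = 1/u = 0.605140
p = (exp((r-q)*dt) - d) / (u - d) = 0.412000
Discount per step: exp(-r*dt) = 0.958870
Stock lattice S(k, i) with i counting down-moves:
  k=0: S(0,0) = 0.9500
  k=1: S(1,0) = 1.5699; S(1,1) = 0.5749
  k=2: S(2,0) = 2.5942; S(2,1) = 0.9500; S(2,2) = 0.3479
Terminal payoffs V(N, i) = max(K - S_T, 0):
  V(2,0) = 0.000000; V(2,1) = 0.000000; V(2,2) = 0.572115
Backward induction: V(k, i) = exp(-r*dt) * [p * V(k+1, i) + (1-p) * V(k+1, i+1)]; then take max(V_cont, immediate exercise) for American.
  V(1,0) = exp(-r*dt) * [p*0.000000 + (1-p)*0.000000] = 0.000000; exercise = 0.000000; V(1,0) = max -> 0.000000
  V(1,1) = exp(-r*dt) * [p*0.000000 + (1-p)*0.572115] = 0.322567; exercise = 0.345117; V(1,1) = max -> 0.345117
  V(0,0) = exp(-r*dt) * [p*0.000000 + (1-p)*0.345117] = 0.194582; exercise = 0.000000; V(0,0) = max -> 0.194582


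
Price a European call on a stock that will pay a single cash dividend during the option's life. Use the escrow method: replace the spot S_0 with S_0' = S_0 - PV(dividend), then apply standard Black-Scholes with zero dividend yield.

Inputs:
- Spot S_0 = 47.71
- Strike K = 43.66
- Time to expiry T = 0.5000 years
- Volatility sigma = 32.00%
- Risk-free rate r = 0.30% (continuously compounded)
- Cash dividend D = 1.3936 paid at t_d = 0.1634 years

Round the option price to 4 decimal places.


Answer: Price = 5.5544

Derivation:
PV(D) = D * exp(-r * t_d) = 1.3936 * 0.99950992 = 1.39291702
S_0' = S_0 - PV(D) = 47.7100 - 1.39291702 = 46.31708298
d1 = (ln(S_0'/K) + (r + sigma^2/2)*T) / (sigma*sqrt(T)) = 0.38085878
d2 = d1 - sigma*sqrt(T) = 0.15458461
exp(-rT) = 0.99850112
N(d1) = 0.64834598; N(d2) = 0.56142560
C = S_0' * N(d1) - K * exp(-rT) * N(d2) = 46.31708298 * 0.64834598 - 43.6600 * 0.99850112 * 0.56142560 = 5.5544


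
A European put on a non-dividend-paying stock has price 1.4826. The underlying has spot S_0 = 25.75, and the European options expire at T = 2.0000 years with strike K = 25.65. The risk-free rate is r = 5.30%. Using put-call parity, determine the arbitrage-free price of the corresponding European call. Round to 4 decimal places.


Answer: Call price = 4.1624

Derivation:
Put-call parity: C - P = S_0 * exp(-qT) - K * exp(-rT).
S_0 * exp(-qT) = 25.7500 * 1.00000000 = 25.75000000
K * exp(-rT) = 25.6500 * 0.89942465 = 23.07024222
C = P + S*exp(-qT) - K*exp(-rT)
C = 1.4826 + 25.75000000 - 23.07024222 = 4.1624


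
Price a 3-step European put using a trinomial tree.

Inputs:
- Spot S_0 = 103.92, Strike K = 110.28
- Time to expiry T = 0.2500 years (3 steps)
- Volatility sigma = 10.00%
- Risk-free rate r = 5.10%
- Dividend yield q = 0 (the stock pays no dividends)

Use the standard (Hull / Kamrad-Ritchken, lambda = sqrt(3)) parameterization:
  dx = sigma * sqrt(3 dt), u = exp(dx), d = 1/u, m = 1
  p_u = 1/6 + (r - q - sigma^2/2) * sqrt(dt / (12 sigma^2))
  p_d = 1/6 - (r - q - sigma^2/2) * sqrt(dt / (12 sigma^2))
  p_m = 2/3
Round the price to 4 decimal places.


Answer: Price = V(0,0) = 5.4333

Derivation:
dt = T/N = 0.083333; dx = sigma*sqrt(3*dt) = 0.050000
u = exp(dx) = 1.051271; d = 1/u = 0.951229
p_u = 0.205000, p_m = 0.666667, p_d = 0.128333
Discount per step: exp(-r*dt) = 0.995759
Stock lattice S(k, j) with j the centered position index:
  k=0: S(0,+0) = 103.9200
  k=1: S(1,-1) = 98.8518; S(1,+0) = 103.9200; S(1,+1) = 109.2481
  k=2: S(2,-2) = 94.0307; S(2,-1) = 98.8518; S(2,+0) = 103.9200; S(2,+1) = 109.2481; S(2,+2) = 114.8494
  k=3: S(3,-3) = 89.4448; S(3,-2) = 94.0307; S(3,-1) = 98.8518; S(3,+0) = 103.9200; S(3,+1) = 109.2481; S(3,+2) = 114.8494; S(3,+3) = 120.7378
Terminal payoffs V(N, j) = max(K - S_T, 0):
  V(3,-3) = 20.835227; V(3,-2) = 16.249296; V(3,-1) = 11.428238; V(3,+0) = 6.360000; V(3,+1) = 1.031908; V(3,+2) = 0.000000; V(3,+3) = 0.000000
Backward induction: V(k, j) = exp(-r*dt) * [p_u * V(k+1, j+1) + p_m * V(k+1, j) + p_d * V(k+1, j-1)]
  V(2,-2) = exp(-r*dt) * [p_u*11.428238 + p_m*16.249296 + p_d*20.835227] = 15.782289
  V(2,-1) = exp(-r*dt) * [p_u*6.360000 + p_m*11.428238 + p_d*16.249296] = 10.961267
  V(2,+0) = exp(-r*dt) * [p_u*1.031908 + p_m*6.360000 + p_d*11.428238] = 5.893066
  V(2,+1) = exp(-r*dt) * [p_u*0.000000 + p_m*1.031908 + p_d*6.360000] = 1.497759
  V(2,+2) = exp(-r*dt) * [p_u*0.000000 + p_m*0.000000 + p_d*1.031908] = 0.131867
  V(1,-1) = exp(-r*dt) * [p_u*5.893066 + p_m*10.961267 + p_d*15.782289] = 10.496280
  V(1,+0) = exp(-r*dt) * [p_u*1.497759 + p_m*5.893066 + p_d*10.961267] = 5.618518
  V(1,+1) = exp(-r*dt) * [p_u*0.131867 + p_m*1.497759 + p_d*5.893066] = 1.774259
  V(0,+0) = exp(-r*dt) * [p_u*1.774259 + p_m*5.618518 + p_d*10.496280] = 5.433284


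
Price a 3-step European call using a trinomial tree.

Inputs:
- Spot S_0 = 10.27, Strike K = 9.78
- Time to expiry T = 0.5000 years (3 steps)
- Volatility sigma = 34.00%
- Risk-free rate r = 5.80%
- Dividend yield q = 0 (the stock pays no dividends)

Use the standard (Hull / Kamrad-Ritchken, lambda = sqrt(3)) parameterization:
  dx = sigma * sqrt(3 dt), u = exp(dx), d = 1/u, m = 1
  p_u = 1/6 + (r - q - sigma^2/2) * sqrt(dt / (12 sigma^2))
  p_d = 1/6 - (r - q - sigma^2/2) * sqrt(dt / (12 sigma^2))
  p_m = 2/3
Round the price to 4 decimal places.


dt = T/N = 0.166667; dx = sigma*sqrt(3*dt) = 0.240416
u = exp(dx) = 1.271778; d = 1/u = 0.786300
p_u = 0.166736, p_m = 0.666667, p_d = 0.166597
Discount per step: exp(-r*dt) = 0.990380
Stock lattice S(k, j) with j the centered position index:
  k=0: S(0,+0) = 10.2700
  k=1: S(1,-1) = 8.0753; S(1,+0) = 10.2700; S(1,+1) = 13.0612
  k=2: S(2,-2) = 6.3496; S(2,-1) = 8.0753; S(2,+0) = 10.2700; S(2,+1) = 13.0612; S(2,+2) = 16.6109
  k=3: S(3,-3) = 4.9927; S(3,-2) = 6.3496; S(3,-1) = 8.0753; S(3,+0) = 10.2700; S(3,+1) = 13.0612; S(3,+2) = 16.6109; S(3,+3) = 21.1254
Terminal payoffs V(N, j) = max(S_T - K, 0):
  V(3,-3) = 0.000000; V(3,-2) = 0.000000; V(3,-1) = 0.000000; V(3,+0) = 0.490000; V(3,+1) = 3.281165; V(3,+2) = 6.830909; V(3,+3) = 11.345396
Backward induction: V(k, j) = exp(-r*dt) * [p_u * V(k+1, j+1) + p_m * V(k+1, j) + p_d * V(k+1, j-1)]
  V(2,-2) = exp(-r*dt) * [p_u*0.000000 + p_m*0.000000 + p_d*0.000000] = 0.000000
  V(2,-1) = exp(-r*dt) * [p_u*0.490000 + p_m*0.000000 + p_d*0.000000] = 0.080915
  V(2,+0) = exp(-r*dt) * [p_u*3.281165 + p_m*0.490000 + p_d*0.000000] = 0.865349
  V(2,+1) = exp(-r*dt) * [p_u*6.830909 + p_m*3.281165 + p_d*0.490000] = 3.375249
  V(2,+2) = exp(-r*dt) * [p_u*11.345396 + p_m*6.830909 + p_d*3.281165] = 6.924992
  V(1,-1) = exp(-r*dt) * [p_u*0.865349 + p_m*0.080915 + p_d*0.000000] = 0.196321
  V(1,+0) = exp(-r*dt) * [p_u*3.375249 + p_m*0.865349 + p_d*0.080915] = 1.142062
  V(1,+1) = exp(-r*dt) * [p_u*6.924992 + p_m*3.375249 + p_d*0.865349] = 3.514835
  V(0,+0) = exp(-r*dt) * [p_u*3.514835 + p_m*1.142062 + p_d*0.196321] = 1.366854

Answer: Price = V(0,0) = 1.3669


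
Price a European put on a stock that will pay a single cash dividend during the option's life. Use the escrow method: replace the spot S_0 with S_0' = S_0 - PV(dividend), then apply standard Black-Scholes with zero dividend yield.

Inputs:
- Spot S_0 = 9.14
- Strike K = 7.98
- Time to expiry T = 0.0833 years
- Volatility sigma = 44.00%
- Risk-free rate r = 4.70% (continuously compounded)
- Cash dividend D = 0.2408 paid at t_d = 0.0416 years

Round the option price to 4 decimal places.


PV(D) = D * exp(-r * t_d) = 0.2408 * 0.99804671 = 0.24032965
S_0' = S_0 - PV(D) = 9.1400 - 0.24032965 = 8.89967035
d1 = (ln(S_0'/K) + (r + sigma^2/2)*T) / (sigma*sqrt(T)) = 0.95324663
d2 = d1 - sigma*sqrt(T) = 0.82625498
exp(-rT) = 0.99609255
N(-d1) = 0.17023256; N(-d2) = 0.20432973
P = K * exp(-rT) * N(-d2) - S_0' * N(-d1) = 7.9800 * 0.99609255 * 0.20432973 - 8.89967035 * 0.17023256 = 0.1092

Answer: Price = 0.1092


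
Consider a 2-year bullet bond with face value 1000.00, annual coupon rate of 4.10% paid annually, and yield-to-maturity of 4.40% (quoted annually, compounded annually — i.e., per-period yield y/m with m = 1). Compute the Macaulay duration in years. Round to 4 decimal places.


Answer: Macaulay duration = 1.9605 years

Derivation:
Coupon per period c = face * coupon_rate / m = 41.000000
Periods per year m = 1; per-period yield y/m = 0.044000
Number of cashflows N = 2
Cashflows (t years, CF_t, discount factor 1/(1+y/m)^(m*t), PV):
  t = 1.0000: CF_t = 41.000000, DF = 0.957854, PV = 39.272031
  t = 2.0000: CF_t = 1041.000000, DF = 0.917485, PV = 955.101951
Price P = sum_t PV_t = 994.373982
Macaulay numerator sum_t t * PV_t:
  t * PV_t at t = 1.0000: 39.272031
  t * PV_t at t = 2.0000: 1910.203902
Macaulay duration D = (sum_t t * PV_t) / P = 1949.475933 / 994.373982 = 1.960506


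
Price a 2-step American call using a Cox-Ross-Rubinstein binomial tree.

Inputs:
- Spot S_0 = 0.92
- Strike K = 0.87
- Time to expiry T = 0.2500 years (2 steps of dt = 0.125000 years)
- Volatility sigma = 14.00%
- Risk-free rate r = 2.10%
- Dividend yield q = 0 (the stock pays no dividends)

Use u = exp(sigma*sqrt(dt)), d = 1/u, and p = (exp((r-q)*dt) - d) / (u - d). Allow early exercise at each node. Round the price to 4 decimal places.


Answer: Price = V(0,0) = 0.0632

Derivation:
dt = T/N = 0.125000
u = exp(sigma*sqrt(dt)) = 1.050743; d = 1/u = 0.951708
p = (exp((r-q)*dt) - d) / (u - d) = 0.514169
Discount per step: exp(-r*dt) = 0.997378
Stock lattice S(k, i) with i counting down-moves:
  k=0: S(0,0) = 0.9200
  k=1: S(1,0) = 0.9667; S(1,1) = 0.8756
  k=2: S(2,0) = 1.0157; S(2,1) = 0.9200; S(2,2) = 0.8333
Terminal payoffs V(N, i) = max(S_T - K, 0):
  V(2,0) = 0.145736; V(2,1) = 0.050000; V(2,2) = 0.000000
Backward induction: V(k, i) = exp(-r*dt) * [p * V(k+1, i) + (1-p) * V(k+1, i+1)]; then take max(V_cont, immediate exercise) for American.
  V(1,0) = exp(-r*dt) * [p*0.145736 + (1-p)*0.050000] = 0.098964; exercise = 0.096684; V(1,0) = max -> 0.098964
  V(1,1) = exp(-r*dt) * [p*0.050000 + (1-p)*0.000000] = 0.025641; exercise = 0.005571; V(1,1) = max -> 0.025641
  V(0,0) = exp(-r*dt) * [p*0.098964 + (1-p)*0.025641] = 0.063175; exercise = 0.050000; V(0,0) = max -> 0.063175


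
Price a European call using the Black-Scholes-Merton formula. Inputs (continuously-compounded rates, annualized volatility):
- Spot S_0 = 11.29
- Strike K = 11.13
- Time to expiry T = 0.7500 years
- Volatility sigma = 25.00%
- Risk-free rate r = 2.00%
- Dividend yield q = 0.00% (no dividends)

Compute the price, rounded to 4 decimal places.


Answer: Price = 1.1308

Derivation:
d1 = (ln(S/K) + (r - q + 0.5*sigma^2) * T) / (sigma * sqrt(T)) = 0.24346035
d2 = d1 - sigma * sqrt(T) = 0.02695400
exp(-rT) = 0.98511194; exp(-qT) = 1.00000000
C = S_0 * exp(-qT) * N(d1) - K * exp(-rT) * N(d2)
N(d1) = 0.59617560; N(d2) = 0.51075179
C = 11.2900 * 1.00000000 * 0.59617560 - 11.1300 * 0.98511194 * 0.51075179 = 1.1308


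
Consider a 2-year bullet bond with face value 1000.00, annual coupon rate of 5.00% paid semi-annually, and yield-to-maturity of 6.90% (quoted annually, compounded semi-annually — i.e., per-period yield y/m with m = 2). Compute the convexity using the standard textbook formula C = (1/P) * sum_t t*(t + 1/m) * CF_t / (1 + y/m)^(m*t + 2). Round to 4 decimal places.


Answer: Convexity = 4.4439

Derivation:
Coupon per period c = face * coupon_rate / m = 25.000000
Periods per year m = 2; per-period yield y/m = 0.034500
Number of cashflows N = 4
Cashflows (t years, CF_t, discount factor 1/(1+y/m)^(m*t), PV):
  t = 0.5000: CF_t = 25.000000, DF = 0.966651, PV = 24.166264
  t = 1.0000: CF_t = 25.000000, DF = 0.934413, PV = 23.360332
  t = 1.5000: CF_t = 25.000000, DF = 0.903251, PV = 22.581278
  t = 2.0000: CF_t = 1025.000000, DF = 0.873128, PV = 894.956415
Price P = sum_t PV_t = 965.064290
Convexity numerator sum_t t*(t + 1/m) * CF_t / (1+y/m)^(m*t + 2):
  t = 0.5000: term = 11.290639
  t = 1.0000: term = 32.742308
  t = 1.5000: term = 63.300740
  t = 2.0000: term = 4181.295872
Convexity = (1/P) * sum = 4288.629560 / 965.064290 = 4.443880


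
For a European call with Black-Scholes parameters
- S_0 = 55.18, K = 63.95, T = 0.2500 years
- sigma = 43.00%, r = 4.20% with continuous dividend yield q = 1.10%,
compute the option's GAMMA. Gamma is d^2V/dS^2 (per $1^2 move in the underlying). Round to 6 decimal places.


d1 = -0.5425044616; d2 = -0.7575044616
phi(d1) = 0.3443509016; exp(-qT) = 0.9972537778; exp(-rT) = 0.9895549326
Gamma = exp(-qT) * phi(d1) / (S * sigma * sqrt(T)) = 0.9972537778 * 0.3443509016 / (55.1800 * 0.4300 * 0.5000000000) = 0.028946

Answer: Gamma = 0.028946


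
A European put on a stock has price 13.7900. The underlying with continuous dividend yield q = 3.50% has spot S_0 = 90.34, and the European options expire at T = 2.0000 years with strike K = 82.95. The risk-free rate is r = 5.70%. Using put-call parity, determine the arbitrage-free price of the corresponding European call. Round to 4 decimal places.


Put-call parity: C - P = S_0 * exp(-qT) - K * exp(-rT).
S_0 * exp(-qT) = 90.3400 * 0.93239382 = 84.23245769
K * exp(-rT) = 82.9500 * 0.89225796 = 74.01279744
C = P + S*exp(-qT) - K*exp(-rT)
C = 13.7900 + 84.23245769 - 74.01279744 = 24.0097

Answer: Call price = 24.0097


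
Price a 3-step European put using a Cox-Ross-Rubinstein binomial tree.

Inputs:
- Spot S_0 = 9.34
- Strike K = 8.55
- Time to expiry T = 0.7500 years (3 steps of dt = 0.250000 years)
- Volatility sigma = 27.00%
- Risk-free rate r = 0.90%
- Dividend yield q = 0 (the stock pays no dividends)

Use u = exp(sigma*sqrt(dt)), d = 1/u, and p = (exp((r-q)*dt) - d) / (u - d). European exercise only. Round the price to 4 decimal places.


Answer: Price = V(0,0) = 0.4863

Derivation:
dt = T/N = 0.250000
u = exp(sigma*sqrt(dt)) = 1.144537; d = 1/u = 0.873716
p = (exp((r-q)*dt) - d) / (u - d) = 0.474619
Discount per step: exp(-r*dt) = 0.997753
Stock lattice S(k, i) with i counting down-moves:
  k=0: S(0,0) = 9.3400
  k=1: S(1,0) = 10.6900; S(1,1) = 8.1605
  k=2: S(2,0) = 12.2351; S(2,1) = 9.3400; S(2,2) = 7.1300
  k=3: S(3,0) = 14.0035; S(3,1) = 10.6900; S(3,2) = 8.1605; S(3,3) = 6.2296
Terminal payoffs V(N, i) = max(K - S_T, 0):
  V(3,0) = 0.000000; V(3,1) = 0.000000; V(3,2) = 0.389493; V(3,3) = 2.320437
Backward induction: V(k, i) = exp(-r*dt) * [p * V(k+1, i) + (1-p) * V(k+1, i+1)].
  V(2,0) = exp(-r*dt) * [p*0.000000 + (1-p)*0.000000] = 0.000000
  V(2,1) = exp(-r*dt) * [p*0.000000 + (1-p)*0.389493] = 0.204173
  V(2,2) = exp(-r*dt) * [p*0.389493 + (1-p)*2.320437] = 1.400820
  V(1,0) = exp(-r*dt) * [p*0.000000 + (1-p)*0.204173] = 0.107027
  V(1,1) = exp(-r*dt) * [p*0.204173 + (1-p)*1.400820] = 0.830997
  V(0,0) = exp(-r*dt) * [p*0.107027 + (1-p)*0.830997] = 0.486292


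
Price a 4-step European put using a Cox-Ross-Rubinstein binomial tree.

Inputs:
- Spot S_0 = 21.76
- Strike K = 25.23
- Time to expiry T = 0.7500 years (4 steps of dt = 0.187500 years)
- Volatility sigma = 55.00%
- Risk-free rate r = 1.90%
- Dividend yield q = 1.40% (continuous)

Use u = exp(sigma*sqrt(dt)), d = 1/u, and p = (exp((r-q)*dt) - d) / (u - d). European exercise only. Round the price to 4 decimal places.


dt = T/N = 0.187500
u = exp(sigma*sqrt(dt)) = 1.268908; d = 1/u = 0.788079
p = (exp((r-q)*dt) - d) / (u - d) = 0.442691
Discount per step: exp(-r*dt) = 0.996444
Stock lattice S(k, i) with i counting down-moves:
  k=0: S(0,0) = 21.7600
  k=1: S(1,0) = 27.6114; S(1,1) = 17.1486
  k=2: S(2,0) = 35.0364; S(2,1) = 21.7600; S(2,2) = 13.5144
  k=3: S(3,0) = 44.4580; S(3,1) = 27.6114; S(3,2) = 17.1486; S(3,3) = 10.6505
  k=4: S(4,0) = 56.4131; S(4,1) = 35.0364; S(4,2) = 21.7600; S(4,3) = 13.5144; S(4,4) = 8.3934
Terminal payoffs V(N, i) = max(K - S_T, 0):
  V(4,0) = 0.000000; V(4,1) = 0.000000; V(4,2) = 3.470000; V(4,3) = 11.715550; V(4,4) = 16.836602
Backward induction: V(k, i) = exp(-r*dt) * [p * V(k+1, i) + (1-p) * V(k+1, i+1)].
  V(3,0) = exp(-r*dt) * [p*0.000000 + (1-p)*0.000000] = 0.000000
  V(3,1) = exp(-r*dt) * [p*0.000000 + (1-p)*3.470000] = 1.926984
  V(3,2) = exp(-r*dt) * [p*3.470000 + (1-p)*11.715550] = 8.036636
  V(3,3) = exp(-r*dt) * [p*11.715550 + (1-p)*16.836602] = 14.517745
  V(2,0) = exp(-r*dt) * [p*0.000000 + (1-p)*1.926984] = 1.070106
  V(2,1) = exp(-r*dt) * [p*1.926984 + (1-p)*8.036636] = 5.312985
  V(2,2) = exp(-r*dt) * [p*8.036636 + (1-p)*14.517745] = 11.607191
  V(1,0) = exp(-r*dt) * [p*1.070106 + (1-p)*5.312985] = 3.422485
  V(1,1) = exp(-r*dt) * [p*5.312985 + (1-p)*11.607191] = 8.789433
  V(0,0) = exp(-r*dt) * [p*3.422485 + (1-p)*8.789433] = 6.390725

Answer: Price = V(0,0) = 6.3907


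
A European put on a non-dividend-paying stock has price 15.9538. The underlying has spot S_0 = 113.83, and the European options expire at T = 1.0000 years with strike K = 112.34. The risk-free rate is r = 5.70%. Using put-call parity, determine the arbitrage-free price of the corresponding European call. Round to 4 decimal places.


Put-call parity: C - P = S_0 * exp(-qT) - K * exp(-rT).
S_0 * exp(-qT) = 113.8300 * 1.00000000 = 113.83000000
K * exp(-rT) = 112.3400 * 0.94459407 = 106.11569775
C = P + S*exp(-qT) - K*exp(-rT)
C = 15.9538 + 113.83000000 - 106.11569775 = 23.6681

Answer: Call price = 23.6681


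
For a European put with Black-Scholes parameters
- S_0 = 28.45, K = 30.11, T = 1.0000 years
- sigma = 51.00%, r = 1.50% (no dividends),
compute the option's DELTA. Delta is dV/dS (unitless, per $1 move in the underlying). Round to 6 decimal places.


d1 = 0.1732172904; d2 = -0.3367827096
phi(d1) = 0.3930019725; exp(-qT) = 1.0000000000; exp(-rT) = 0.9851119396
N(-d1) = 0.4312403167
Delta = -exp(-qT) * N(-d1) = -1.0000000000 * 0.4312403167 = -0.431240

Answer: Delta = -0.431240


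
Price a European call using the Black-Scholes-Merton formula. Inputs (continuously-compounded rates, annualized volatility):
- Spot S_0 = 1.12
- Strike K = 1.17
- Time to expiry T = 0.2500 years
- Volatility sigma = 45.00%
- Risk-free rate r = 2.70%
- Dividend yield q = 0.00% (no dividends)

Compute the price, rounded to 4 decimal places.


d1 = (ln(S/K) + (r - q + 0.5*sigma^2) * T) / (sigma * sqrt(T)) = -0.05161139
d2 = d1 - sigma * sqrt(T) = -0.27661139
exp(-rT) = 0.99327273; exp(-qT) = 1.00000000
C = S_0 * exp(-qT) * N(d1) - K * exp(-rT) * N(d2)
N(d1) = 0.47941917; N(d2) = 0.39103926
C = 1.1200 * 1.00000000 * 0.47941917 - 1.1700 * 0.99327273 * 0.39103926 = 0.0825

Answer: Price = 0.0825


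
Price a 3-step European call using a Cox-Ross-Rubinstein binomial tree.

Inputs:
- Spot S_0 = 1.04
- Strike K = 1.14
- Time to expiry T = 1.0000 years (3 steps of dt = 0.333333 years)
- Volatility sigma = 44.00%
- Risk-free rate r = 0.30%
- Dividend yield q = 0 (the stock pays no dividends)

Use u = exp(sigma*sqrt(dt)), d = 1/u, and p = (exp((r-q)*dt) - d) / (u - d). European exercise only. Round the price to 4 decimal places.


dt = T/N = 0.333333
u = exp(sigma*sqrt(dt)) = 1.289216; d = 1/u = 0.775665
p = (exp((r-q)*dt) - d) / (u - d) = 0.438779
Discount per step: exp(-r*dt) = 0.999000
Stock lattice S(k, i) with i counting down-moves:
  k=0: S(0,0) = 1.0400
  k=1: S(1,0) = 1.3408; S(1,1) = 0.8067
  k=2: S(2,0) = 1.7286; S(2,1) = 1.0400; S(2,2) = 0.6257
  k=3: S(3,0) = 2.2285; S(3,1) = 1.3408; S(3,2) = 0.8067; S(3,3) = 0.4854
Terminal payoffs V(N, i) = max(S_T - K, 0):
  V(3,0) = 1.088487; V(3,1) = 0.200784; V(3,2) = 0.000000; V(3,3) = 0.000000
Backward induction: V(k, i) = exp(-r*dt) * [p * V(k+1, i) + (1-p) * V(k+1, i+1)].
  V(2,0) = exp(-r*dt) * [p*1.088487 + (1-p)*0.200784] = 0.589700
  V(2,1) = exp(-r*dt) * [p*0.200784 + (1-p)*0.000000] = 0.088012
  V(2,2) = exp(-r*dt) * [p*0.000000 + (1-p)*0.000000] = 0.000000
  V(1,0) = exp(-r*dt) * [p*0.589700 + (1-p)*0.088012] = 0.307834
  V(1,1) = exp(-r*dt) * [p*0.088012 + (1-p)*0.000000] = 0.038579
  V(0,0) = exp(-r*dt) * [p*0.307834 + (1-p)*0.038579] = 0.156566

Answer: Price = V(0,0) = 0.1566


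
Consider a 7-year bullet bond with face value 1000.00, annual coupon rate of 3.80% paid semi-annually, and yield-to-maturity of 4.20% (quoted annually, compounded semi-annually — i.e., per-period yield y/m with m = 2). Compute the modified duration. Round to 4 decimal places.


Coupon per period c = face * coupon_rate / m = 19.000000
Periods per year m = 2; per-period yield y/m = 0.021000
Number of cashflows N = 14
Cashflows (t years, CF_t, discount factor 1/(1+y/m)^(m*t), PV):
  t = 0.5000: CF_t = 19.000000, DF = 0.979432, PV = 18.609207
  t = 1.0000: CF_t = 19.000000, DF = 0.959287, PV = 18.226451
  t = 1.5000: CF_t = 19.000000, DF = 0.939556, PV = 17.851568
  t = 2.0000: CF_t = 19.000000, DF = 0.920231, PV = 17.484396
  t = 2.5000: CF_t = 19.000000, DF = 0.901304, PV = 17.124776
  t = 3.0000: CF_t = 19.000000, DF = 0.882766, PV = 16.772552
  t = 3.5000: CF_t = 19.000000, DF = 0.864609, PV = 16.427573
  t = 4.0000: CF_t = 19.000000, DF = 0.846826, PV = 16.089690
  t = 4.5000: CF_t = 19.000000, DF = 0.829408, PV = 15.758756
  t = 5.0000: CF_t = 19.000000, DF = 0.812349, PV = 15.434628
  t = 5.5000: CF_t = 19.000000, DF = 0.795640, PV = 15.117168
  t = 6.0000: CF_t = 19.000000, DF = 0.779276, PV = 14.806237
  t = 6.5000: CF_t = 19.000000, DF = 0.763247, PV = 14.501701
  t = 7.0000: CF_t = 1019.000000, DF = 0.747549, PV = 761.752336
Price P = sum_t PV_t = 975.957039
First compute Macaulay numerator sum_t t * PV_t:
  t * PV_t at t = 0.5000: 9.304603
  t * PV_t at t = 1.0000: 18.226451
  t * PV_t at t = 1.5000: 26.777352
  t * PV_t at t = 2.0000: 34.968792
  t * PV_t at t = 2.5000: 42.811939
  t * PV_t at t = 3.0000: 50.317656
  t * PV_t at t = 3.5000: 57.496506
  t * PV_t at t = 4.0000: 64.358758
  t * PV_t at t = 4.5000: 70.914401
  t * PV_t at t = 5.0000: 77.173142
  t * PV_t at t = 5.5000: 83.144424
  t * PV_t at t = 6.0000: 88.837422
  t * PV_t at t = 6.5000: 94.261058
  t * PV_t at t = 7.0000: 5332.266353
Macaulay duration D = 6050.858857 / 975.957039 = 6.199923
Modified duration = D / (1 + y/m) = 6.199923 / (1 + 0.021000) = 6.072403

Answer: Modified duration = 6.0724


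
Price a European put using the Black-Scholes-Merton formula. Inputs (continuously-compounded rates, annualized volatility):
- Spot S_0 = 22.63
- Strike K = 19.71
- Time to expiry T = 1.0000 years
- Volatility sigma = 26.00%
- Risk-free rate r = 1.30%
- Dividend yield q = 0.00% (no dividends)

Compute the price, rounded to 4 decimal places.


d1 = (ln(S/K) + (r - q + 0.5*sigma^2) * T) / (sigma * sqrt(T)) = 0.71134746
d2 = d1 - sigma * sqrt(T) = 0.45134746
exp(-rT) = 0.98708414; exp(-qT) = 1.00000000
P = K * exp(-rT) * N(-d2) - S_0 * exp(-qT) * N(-d1)
N(-d1) = 0.23843448; N(-d2) = 0.32586957
P = 19.7100 * 0.98708414 * 0.32586957 - 22.6300 * 1.00000000 * 0.23843448 = 0.9442

Answer: Price = 0.9442


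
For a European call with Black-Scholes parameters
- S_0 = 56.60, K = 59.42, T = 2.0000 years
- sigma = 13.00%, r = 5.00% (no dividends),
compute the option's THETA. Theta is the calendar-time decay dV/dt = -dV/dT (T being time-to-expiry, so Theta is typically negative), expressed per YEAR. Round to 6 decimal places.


Answer: Theta = -2.512757

Derivation:
d1 = 0.3713839865; d2 = 0.1875362234
phi(d1) = 0.3723572389; exp(-qT) = 1.0000000000; exp(-rT) = 0.9048374180
Theta = -S*exp(-qT)*phi(d1)*sigma/(2*sqrt(T)) - r*K*exp(-rT)*N(d2) + q*S*exp(-qT)*N(d1)
N(d1) = 0.6448242245; N(d2) = 0.5743798874; sqrt(T) = 1.4142135624
Term 1 = -56.6000 * 1.0000000000 * 0.3723572389 * 0.1300 / (2 * 1.4142135624) = -0.9686671931
Term 2 = -0.0500 * 59.4200 * 0.9048374180 * 0.5743798874 = -1.5440893508
Term 3 = 0 (no dividend yield, q = 0)
Theta = -0.9686671931 + (-1.5440893508) + (0.0000000000) = -2.512757


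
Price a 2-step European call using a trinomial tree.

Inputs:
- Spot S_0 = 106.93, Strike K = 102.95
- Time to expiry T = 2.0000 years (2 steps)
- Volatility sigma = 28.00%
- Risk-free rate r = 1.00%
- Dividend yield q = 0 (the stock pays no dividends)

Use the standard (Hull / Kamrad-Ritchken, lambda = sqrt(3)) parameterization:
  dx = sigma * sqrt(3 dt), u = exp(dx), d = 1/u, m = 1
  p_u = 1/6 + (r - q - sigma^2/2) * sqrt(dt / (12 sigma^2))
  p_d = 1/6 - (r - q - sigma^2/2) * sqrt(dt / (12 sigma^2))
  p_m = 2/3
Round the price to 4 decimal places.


Answer: Price = V(0,0) = 17.8393

Derivation:
dt = T/N = 1.000000; dx = sigma*sqrt(3*dt) = 0.484974
u = exp(dx) = 1.624133; d = 1/u = 0.615713
p_u = 0.136562, p_m = 0.666667, p_d = 0.196771
Discount per step: exp(-r*dt) = 0.990050
Stock lattice S(k, j) with j the centered position index:
  k=0: S(0,+0) = 106.9300
  k=1: S(1,-1) = 65.8382; S(1,+0) = 106.9300; S(1,+1) = 173.6686
  k=2: S(2,-2) = 40.5374; S(2,-1) = 65.8382; S(2,+0) = 106.9300; S(2,+1) = 173.6686; S(2,+2) = 282.0609
Terminal payoffs V(N, j) = max(S_T - K, 0):
  V(2,-2) = 0.000000; V(2,-1) = 0.000000; V(2,+0) = 3.980000; V(2,+1) = 70.718558; V(2,+2) = 179.110861
Backward induction: V(k, j) = exp(-r*dt) * [p_u * V(k+1, j+1) + p_m * V(k+1, j) + p_d * V(k+1, j-1)]
  V(1,-1) = exp(-r*dt) * [p_u*3.980000 + p_m*0.000000 + p_d*0.000000] = 0.538109
  V(1,+0) = exp(-r*dt) * [p_u*70.718558 + p_m*3.980000 + p_d*0.000000] = 12.188305
  V(1,+1) = exp(-r*dt) * [p_u*179.110861 + p_m*70.718558 + p_d*3.980000] = 71.668309
  V(0,+0) = exp(-r*dt) * [p_u*71.668309 + p_m*12.188305 + p_d*0.538109] = 17.839299
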